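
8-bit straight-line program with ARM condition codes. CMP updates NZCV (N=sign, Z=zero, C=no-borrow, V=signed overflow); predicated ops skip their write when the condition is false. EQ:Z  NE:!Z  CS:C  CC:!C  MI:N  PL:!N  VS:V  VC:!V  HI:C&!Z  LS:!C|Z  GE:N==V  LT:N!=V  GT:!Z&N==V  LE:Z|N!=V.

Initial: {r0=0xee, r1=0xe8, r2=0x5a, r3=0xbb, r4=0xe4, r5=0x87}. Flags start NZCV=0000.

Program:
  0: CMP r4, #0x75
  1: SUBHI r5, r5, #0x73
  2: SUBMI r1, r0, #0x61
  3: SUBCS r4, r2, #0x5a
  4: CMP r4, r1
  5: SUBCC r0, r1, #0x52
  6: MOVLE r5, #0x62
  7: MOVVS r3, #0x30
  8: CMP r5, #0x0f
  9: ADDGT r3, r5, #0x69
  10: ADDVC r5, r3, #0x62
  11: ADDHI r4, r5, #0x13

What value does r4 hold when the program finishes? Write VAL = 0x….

[0] flags=0011 → (cmp)
[1] flags=0011 HI?T → r5=0x14
[2] flags=0011 MI?F → skip
[3] flags=0011 CS?T → r4=0x00
[4] flags=0000 → (cmp)
[5] flags=0000 CC?T → r0=0x96
[6] flags=0000 LE?F → skip
[7] flags=0000 VS?F → skip
[8] flags=0010 → (cmp)
[9] flags=0010 GT?T → r3=0x7d
[10] flags=0010 VC?T → r5=0xdf
[11] flags=0010 HI?T → r4=0xf2

VAL = 0xf2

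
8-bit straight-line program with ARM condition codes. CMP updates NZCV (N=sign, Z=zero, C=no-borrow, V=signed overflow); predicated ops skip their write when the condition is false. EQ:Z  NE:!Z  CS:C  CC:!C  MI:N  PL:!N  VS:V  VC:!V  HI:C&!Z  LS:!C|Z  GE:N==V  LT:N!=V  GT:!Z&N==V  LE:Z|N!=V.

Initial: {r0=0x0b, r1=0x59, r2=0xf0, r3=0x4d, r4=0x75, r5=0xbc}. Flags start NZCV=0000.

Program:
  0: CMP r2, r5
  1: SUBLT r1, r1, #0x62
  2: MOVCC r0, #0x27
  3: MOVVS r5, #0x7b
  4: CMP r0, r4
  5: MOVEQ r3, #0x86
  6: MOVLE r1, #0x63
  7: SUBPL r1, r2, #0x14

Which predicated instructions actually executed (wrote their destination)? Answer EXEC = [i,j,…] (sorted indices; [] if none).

[0] flags=0010 → (cmp)
[1] flags=0010 LT?F → skip
[2] flags=0010 CC?F → skip
[3] flags=0010 VS?F → skip
[4] flags=1000 → (cmp)
[5] flags=1000 EQ?F → skip
[6] flags=1000 LE?T → r1=0x63
[7] flags=1000 PL?F → skip

EXEC = [6]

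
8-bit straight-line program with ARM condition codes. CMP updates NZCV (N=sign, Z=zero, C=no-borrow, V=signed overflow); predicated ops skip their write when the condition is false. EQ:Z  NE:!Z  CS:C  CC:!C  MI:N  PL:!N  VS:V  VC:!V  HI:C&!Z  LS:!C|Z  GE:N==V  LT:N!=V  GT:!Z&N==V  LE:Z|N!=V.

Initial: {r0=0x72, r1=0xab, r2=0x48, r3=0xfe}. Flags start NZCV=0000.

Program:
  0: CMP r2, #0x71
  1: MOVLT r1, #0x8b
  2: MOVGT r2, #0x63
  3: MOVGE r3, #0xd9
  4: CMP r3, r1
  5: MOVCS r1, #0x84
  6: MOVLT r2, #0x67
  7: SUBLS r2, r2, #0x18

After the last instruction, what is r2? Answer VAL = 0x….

VAL = 0x48

[0] flags=1000 → (cmp)
[1] flags=1000 LT?T → r1=0x8b
[2] flags=1000 GT?F → skip
[3] flags=1000 GE?F → skip
[4] flags=0010 → (cmp)
[5] flags=0010 CS?T → r1=0x84
[6] flags=0010 LT?F → skip
[7] flags=0010 LS?F → skip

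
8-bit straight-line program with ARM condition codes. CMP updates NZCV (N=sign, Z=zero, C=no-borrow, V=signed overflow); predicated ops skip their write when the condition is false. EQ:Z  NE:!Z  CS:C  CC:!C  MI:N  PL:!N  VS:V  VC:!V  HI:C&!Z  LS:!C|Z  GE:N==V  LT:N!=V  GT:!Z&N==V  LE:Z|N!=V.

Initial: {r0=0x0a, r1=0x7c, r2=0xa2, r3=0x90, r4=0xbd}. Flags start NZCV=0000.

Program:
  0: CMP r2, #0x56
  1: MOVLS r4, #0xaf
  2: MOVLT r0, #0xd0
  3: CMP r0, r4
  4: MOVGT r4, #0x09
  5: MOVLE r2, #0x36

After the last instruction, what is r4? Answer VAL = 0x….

VAL = 0x09

0: ✓ CMP  NZCV=0011
1: · MOVLS
2: ✓ MOVLT  r0←0xd0
3: ✓ CMP  NZCV=0010
4: ✓ MOVGT  r4←0x09
5: · MOVLE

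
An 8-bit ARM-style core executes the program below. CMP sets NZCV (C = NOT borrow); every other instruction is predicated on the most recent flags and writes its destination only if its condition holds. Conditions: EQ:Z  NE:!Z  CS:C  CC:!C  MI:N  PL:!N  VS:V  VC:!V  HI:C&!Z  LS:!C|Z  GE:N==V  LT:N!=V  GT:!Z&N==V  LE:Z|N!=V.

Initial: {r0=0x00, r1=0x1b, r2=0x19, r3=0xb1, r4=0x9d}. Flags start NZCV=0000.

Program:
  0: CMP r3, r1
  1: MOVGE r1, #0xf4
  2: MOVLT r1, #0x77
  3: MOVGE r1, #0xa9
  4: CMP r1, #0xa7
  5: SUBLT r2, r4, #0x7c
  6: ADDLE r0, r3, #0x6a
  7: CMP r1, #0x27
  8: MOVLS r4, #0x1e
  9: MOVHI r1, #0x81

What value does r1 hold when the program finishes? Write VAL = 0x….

0: ✓ CMP  NZCV=1010
1: · MOVGE
2: ✓ MOVLT  r1←0x77
3: · MOVGE
4: ✓ CMP  NZCV=1001
5: · SUBLT
6: · ADDLE
7: ✓ CMP  NZCV=0010
8: · MOVLS
9: ✓ MOVHI  r1←0x81

VAL = 0x81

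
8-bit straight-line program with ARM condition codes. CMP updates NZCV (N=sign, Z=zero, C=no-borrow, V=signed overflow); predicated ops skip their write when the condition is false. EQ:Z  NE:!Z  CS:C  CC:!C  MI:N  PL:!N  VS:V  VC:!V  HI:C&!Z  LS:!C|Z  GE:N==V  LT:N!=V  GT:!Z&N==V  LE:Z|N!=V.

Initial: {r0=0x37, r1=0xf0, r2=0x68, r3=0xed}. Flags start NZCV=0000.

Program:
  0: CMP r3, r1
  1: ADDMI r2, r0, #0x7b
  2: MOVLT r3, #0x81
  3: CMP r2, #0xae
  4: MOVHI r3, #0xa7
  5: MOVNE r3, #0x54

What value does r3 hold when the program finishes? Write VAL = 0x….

0: ✓ CMP  NZCV=1000
1: ✓ ADDMI  r2←0xb2
2: ✓ MOVLT  r3←0x81
3: ✓ CMP  NZCV=0010
4: ✓ MOVHI  r3←0xa7
5: ✓ MOVNE  r3←0x54

VAL = 0x54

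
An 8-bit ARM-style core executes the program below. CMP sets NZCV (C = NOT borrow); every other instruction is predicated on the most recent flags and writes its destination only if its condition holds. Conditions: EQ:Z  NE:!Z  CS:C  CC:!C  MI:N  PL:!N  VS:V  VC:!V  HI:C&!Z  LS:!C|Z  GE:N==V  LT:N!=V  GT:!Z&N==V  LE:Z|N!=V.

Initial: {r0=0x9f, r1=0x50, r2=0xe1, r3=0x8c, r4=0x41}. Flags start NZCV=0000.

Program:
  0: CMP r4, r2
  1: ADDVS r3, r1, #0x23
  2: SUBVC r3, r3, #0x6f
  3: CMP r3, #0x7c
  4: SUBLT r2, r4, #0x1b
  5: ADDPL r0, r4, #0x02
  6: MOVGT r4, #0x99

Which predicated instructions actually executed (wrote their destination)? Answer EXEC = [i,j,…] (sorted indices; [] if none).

EXEC = [2,4]

0: ✓ CMP  NZCV=0000
1: · ADDVS
2: ✓ SUBVC  r3←0x1d
3: ✓ CMP  NZCV=1000
4: ✓ SUBLT  r2←0x26
5: · ADDPL
6: · MOVGT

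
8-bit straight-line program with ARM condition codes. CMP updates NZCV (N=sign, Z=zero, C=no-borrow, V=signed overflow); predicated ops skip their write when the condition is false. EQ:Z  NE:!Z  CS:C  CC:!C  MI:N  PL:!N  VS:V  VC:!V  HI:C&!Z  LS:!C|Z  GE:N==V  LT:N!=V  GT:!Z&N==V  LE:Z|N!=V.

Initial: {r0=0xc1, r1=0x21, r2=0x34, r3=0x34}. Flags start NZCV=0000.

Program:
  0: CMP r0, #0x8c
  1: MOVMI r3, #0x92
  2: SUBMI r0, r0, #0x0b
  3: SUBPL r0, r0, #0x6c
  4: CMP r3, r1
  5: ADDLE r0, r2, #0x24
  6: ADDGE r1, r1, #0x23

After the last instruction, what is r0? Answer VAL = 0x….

VAL = 0x55

0: ✓ CMP  NZCV=0010
1: · MOVMI
2: · SUBMI
3: ✓ SUBPL  r0←0x55
4: ✓ CMP  NZCV=0010
5: · ADDLE
6: ✓ ADDGE  r1←0x44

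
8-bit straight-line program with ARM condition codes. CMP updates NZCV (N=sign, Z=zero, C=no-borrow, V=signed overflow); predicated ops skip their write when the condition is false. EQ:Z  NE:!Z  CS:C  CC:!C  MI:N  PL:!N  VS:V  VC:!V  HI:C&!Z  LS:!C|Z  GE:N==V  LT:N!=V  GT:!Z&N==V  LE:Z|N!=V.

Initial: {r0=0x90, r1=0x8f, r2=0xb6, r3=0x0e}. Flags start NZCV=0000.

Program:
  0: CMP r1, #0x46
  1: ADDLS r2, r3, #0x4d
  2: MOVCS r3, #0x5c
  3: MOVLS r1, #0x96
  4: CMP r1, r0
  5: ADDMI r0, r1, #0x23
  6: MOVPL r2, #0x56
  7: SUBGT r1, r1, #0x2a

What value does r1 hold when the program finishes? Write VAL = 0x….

VAL = 0x8f

0: ✓ CMP  NZCV=0011
1: · ADDLS
2: ✓ MOVCS  r3←0x5c
3: · MOVLS
4: ✓ CMP  NZCV=1000
5: ✓ ADDMI  r0←0xb2
6: · MOVPL
7: · SUBGT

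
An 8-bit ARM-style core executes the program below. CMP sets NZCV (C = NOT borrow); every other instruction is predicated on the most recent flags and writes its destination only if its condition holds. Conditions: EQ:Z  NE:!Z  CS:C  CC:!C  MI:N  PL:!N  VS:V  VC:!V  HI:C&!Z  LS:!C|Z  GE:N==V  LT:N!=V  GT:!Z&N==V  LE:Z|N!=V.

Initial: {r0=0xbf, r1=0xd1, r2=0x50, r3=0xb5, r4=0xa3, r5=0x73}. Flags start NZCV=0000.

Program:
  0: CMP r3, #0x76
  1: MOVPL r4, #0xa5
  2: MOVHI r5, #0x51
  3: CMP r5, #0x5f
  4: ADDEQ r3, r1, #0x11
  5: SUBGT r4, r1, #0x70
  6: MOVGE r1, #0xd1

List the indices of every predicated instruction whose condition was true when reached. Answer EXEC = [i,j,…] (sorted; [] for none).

[0] flags=0011 → (cmp)
[1] flags=0011 PL?T → r4=0xa5
[2] flags=0011 HI?T → r5=0x51
[3] flags=1000 → (cmp)
[4] flags=1000 EQ?F → skip
[5] flags=1000 GT?F → skip
[6] flags=1000 GE?F → skip

EXEC = [1,2]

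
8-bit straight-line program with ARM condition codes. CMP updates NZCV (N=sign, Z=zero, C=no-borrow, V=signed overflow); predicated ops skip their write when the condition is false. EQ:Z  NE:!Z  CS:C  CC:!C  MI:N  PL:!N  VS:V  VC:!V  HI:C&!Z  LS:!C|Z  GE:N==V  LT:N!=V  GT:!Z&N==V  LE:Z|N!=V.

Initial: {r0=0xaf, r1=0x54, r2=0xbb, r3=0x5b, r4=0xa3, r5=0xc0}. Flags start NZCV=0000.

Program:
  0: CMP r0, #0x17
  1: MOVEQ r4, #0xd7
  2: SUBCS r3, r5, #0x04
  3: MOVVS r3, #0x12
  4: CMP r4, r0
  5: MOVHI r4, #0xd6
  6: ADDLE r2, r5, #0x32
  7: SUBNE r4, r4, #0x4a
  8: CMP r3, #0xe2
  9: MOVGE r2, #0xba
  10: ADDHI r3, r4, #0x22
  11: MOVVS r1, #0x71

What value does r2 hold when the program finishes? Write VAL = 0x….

[0] flags=1010 → (cmp)
[1] flags=1010 EQ?F → skip
[2] flags=1010 CS?T → r3=0xbc
[3] flags=1010 VS?F → skip
[4] flags=1000 → (cmp)
[5] flags=1000 HI?F → skip
[6] flags=1000 LE?T → r2=0xf2
[7] flags=1000 NE?T → r4=0x59
[8] flags=1000 → (cmp)
[9] flags=1000 GE?F → skip
[10] flags=1000 HI?F → skip
[11] flags=1000 VS?F → skip

VAL = 0xf2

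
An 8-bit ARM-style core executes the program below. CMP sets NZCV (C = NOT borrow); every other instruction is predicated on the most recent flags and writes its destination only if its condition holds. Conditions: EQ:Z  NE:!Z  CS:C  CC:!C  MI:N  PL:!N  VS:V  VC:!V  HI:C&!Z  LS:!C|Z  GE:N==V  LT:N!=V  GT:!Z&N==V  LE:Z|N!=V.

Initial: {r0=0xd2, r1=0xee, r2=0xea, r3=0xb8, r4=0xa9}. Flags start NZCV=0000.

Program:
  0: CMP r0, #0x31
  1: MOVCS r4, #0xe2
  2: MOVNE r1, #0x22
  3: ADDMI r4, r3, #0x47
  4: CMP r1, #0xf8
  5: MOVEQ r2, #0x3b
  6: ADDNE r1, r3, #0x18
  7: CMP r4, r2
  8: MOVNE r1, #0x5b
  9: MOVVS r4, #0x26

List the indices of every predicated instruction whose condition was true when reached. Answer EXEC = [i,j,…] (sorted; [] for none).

[0] flags=1010 → (cmp)
[1] flags=1010 CS?T → r4=0xe2
[2] flags=1010 NE?T → r1=0x22
[3] flags=1010 MI?T → r4=0xff
[4] flags=0000 → (cmp)
[5] flags=0000 EQ?F → skip
[6] flags=0000 NE?T → r1=0xd0
[7] flags=0010 → (cmp)
[8] flags=0010 NE?T → r1=0x5b
[9] flags=0010 VS?F → skip

EXEC = [1,2,3,6,8]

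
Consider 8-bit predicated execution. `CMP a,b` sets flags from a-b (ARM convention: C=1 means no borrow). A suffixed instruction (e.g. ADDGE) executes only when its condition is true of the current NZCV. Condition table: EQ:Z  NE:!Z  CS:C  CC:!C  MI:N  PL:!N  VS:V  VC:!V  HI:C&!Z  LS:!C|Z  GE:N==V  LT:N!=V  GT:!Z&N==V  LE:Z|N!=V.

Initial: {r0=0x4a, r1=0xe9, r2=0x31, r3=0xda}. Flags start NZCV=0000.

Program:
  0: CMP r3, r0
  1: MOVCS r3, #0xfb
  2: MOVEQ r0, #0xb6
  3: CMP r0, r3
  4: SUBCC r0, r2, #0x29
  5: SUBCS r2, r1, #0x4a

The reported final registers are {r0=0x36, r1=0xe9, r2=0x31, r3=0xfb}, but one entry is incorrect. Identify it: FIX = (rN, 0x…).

[0] flags=1010 → (cmp)
[1] flags=1010 CS?T → r3=0xfb
[2] flags=1010 EQ?F → skip
[3] flags=0000 → (cmp)
[4] flags=0000 CC?T → r0=0x08
[5] flags=0000 CS?F → skip

FIX = (r0, 0x08)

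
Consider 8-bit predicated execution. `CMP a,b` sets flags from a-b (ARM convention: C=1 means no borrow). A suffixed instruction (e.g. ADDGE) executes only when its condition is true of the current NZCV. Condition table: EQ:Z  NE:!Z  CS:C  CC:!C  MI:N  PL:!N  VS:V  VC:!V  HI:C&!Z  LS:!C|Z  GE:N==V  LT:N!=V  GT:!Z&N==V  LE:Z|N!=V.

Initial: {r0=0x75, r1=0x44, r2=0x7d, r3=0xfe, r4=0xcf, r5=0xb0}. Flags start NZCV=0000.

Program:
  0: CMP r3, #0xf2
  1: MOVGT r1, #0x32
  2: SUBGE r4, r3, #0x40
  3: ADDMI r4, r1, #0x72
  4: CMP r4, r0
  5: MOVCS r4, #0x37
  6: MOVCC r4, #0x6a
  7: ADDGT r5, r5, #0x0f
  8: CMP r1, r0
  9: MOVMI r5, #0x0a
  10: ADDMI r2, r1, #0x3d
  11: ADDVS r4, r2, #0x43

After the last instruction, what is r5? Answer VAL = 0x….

0: ✓ CMP  NZCV=0010
1: ✓ MOVGT  r1←0x32
2: ✓ SUBGE  r4←0xbe
3: · ADDMI
4: ✓ CMP  NZCV=0011
5: ✓ MOVCS  r4←0x37
6: · MOVCC
7: · ADDGT
8: ✓ CMP  NZCV=1000
9: ✓ MOVMI  r5←0x0a
10: ✓ ADDMI  r2←0x6f
11: · ADDVS

VAL = 0x0a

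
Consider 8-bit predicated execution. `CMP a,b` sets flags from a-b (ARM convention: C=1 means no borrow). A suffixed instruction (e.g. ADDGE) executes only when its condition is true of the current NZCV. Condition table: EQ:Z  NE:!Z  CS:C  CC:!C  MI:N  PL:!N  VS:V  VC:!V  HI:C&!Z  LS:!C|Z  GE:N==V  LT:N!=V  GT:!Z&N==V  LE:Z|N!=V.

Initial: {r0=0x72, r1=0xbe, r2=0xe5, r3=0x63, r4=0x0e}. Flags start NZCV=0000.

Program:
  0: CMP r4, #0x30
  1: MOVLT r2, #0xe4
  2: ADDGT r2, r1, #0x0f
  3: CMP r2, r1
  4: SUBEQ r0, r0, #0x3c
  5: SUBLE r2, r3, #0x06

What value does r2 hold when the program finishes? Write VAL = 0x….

[0] flags=1000 → (cmp)
[1] flags=1000 LT?T → r2=0xe4
[2] flags=1000 GT?F → skip
[3] flags=0010 → (cmp)
[4] flags=0010 EQ?F → skip
[5] flags=0010 LE?F → skip

VAL = 0xe4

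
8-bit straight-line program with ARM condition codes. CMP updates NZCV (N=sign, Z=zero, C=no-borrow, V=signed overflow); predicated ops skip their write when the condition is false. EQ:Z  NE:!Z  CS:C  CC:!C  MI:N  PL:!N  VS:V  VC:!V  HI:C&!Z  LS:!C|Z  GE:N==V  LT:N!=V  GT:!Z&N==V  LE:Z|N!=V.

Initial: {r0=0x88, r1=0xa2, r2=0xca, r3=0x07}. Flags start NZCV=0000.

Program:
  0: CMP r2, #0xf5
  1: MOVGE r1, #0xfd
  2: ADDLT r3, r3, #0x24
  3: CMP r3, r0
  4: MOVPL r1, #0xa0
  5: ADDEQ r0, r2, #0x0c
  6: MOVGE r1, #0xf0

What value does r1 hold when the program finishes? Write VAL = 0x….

[0] flags=1000 → (cmp)
[1] flags=1000 GE?F → skip
[2] flags=1000 LT?T → r3=0x2b
[3] flags=1001 → (cmp)
[4] flags=1001 PL?F → skip
[5] flags=1001 EQ?F → skip
[6] flags=1001 GE?T → r1=0xf0

VAL = 0xf0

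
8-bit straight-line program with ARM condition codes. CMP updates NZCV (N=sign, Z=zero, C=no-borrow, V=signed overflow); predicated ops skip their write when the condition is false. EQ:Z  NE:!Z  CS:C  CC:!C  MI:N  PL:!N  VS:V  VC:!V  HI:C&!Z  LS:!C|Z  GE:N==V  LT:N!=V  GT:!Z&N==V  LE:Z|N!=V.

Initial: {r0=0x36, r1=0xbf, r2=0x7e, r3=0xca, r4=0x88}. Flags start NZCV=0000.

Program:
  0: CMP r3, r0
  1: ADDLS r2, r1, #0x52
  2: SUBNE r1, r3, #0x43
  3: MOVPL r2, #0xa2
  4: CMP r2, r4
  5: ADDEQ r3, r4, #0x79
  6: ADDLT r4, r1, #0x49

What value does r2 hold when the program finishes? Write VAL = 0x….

VAL = 0x7e

0: ✓ CMP  NZCV=1010
1: · ADDLS
2: ✓ SUBNE  r1←0x87
3: · MOVPL
4: ✓ CMP  NZCV=1001
5: · ADDEQ
6: · ADDLT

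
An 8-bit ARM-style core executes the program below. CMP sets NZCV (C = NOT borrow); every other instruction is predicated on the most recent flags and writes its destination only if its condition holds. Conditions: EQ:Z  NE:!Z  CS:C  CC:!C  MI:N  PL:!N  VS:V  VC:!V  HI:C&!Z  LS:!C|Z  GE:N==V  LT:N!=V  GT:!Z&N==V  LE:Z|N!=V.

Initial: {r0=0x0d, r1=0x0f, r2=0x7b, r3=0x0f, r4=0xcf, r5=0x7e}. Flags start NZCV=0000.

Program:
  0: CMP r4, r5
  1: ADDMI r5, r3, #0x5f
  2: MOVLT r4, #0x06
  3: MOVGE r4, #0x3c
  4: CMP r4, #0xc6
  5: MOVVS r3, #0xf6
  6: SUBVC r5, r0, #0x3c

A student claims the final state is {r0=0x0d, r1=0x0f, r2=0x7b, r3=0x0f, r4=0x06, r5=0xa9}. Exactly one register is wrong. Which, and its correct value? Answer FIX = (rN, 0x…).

[0] flags=0011 → (cmp)
[1] flags=0011 MI?F → skip
[2] flags=0011 LT?T → r4=0x06
[3] flags=0011 GE?F → skip
[4] flags=0000 → (cmp)
[5] flags=0000 VS?F → skip
[6] flags=0000 VC?T → r5=0xd1

FIX = (r5, 0xd1)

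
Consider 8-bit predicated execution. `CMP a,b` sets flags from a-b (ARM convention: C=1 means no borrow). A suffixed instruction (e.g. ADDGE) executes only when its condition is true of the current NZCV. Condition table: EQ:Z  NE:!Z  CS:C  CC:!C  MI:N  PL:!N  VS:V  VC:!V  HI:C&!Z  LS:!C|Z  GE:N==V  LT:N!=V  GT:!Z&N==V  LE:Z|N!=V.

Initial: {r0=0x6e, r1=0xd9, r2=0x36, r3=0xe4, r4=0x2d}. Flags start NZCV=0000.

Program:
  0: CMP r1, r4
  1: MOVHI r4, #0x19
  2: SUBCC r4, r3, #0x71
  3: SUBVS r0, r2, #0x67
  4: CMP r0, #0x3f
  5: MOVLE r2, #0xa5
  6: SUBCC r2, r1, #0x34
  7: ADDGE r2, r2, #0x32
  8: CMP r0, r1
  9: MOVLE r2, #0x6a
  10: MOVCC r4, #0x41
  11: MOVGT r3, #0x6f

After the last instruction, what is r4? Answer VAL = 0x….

VAL = 0x41

[0] flags=1010 → (cmp)
[1] flags=1010 HI?T → r4=0x19
[2] flags=1010 CC?F → skip
[3] flags=1010 VS?F → skip
[4] flags=0010 → (cmp)
[5] flags=0010 LE?F → skip
[6] flags=0010 CC?F → skip
[7] flags=0010 GE?T → r2=0x68
[8] flags=1001 → (cmp)
[9] flags=1001 LE?F → skip
[10] flags=1001 CC?T → r4=0x41
[11] flags=1001 GT?T → r3=0x6f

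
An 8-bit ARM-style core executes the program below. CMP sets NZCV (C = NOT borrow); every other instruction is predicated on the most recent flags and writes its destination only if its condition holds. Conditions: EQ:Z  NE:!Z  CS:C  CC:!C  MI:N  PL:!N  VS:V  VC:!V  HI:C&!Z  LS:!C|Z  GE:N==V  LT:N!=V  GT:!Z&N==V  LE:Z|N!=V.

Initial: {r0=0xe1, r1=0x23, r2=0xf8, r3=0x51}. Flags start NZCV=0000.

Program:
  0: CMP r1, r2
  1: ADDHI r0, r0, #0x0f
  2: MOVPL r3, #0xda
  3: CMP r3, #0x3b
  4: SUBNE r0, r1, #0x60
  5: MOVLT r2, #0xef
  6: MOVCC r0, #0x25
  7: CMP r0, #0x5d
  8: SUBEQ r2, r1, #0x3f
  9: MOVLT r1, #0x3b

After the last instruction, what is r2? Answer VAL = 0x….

VAL = 0xef

[0] flags=0000 → (cmp)
[1] flags=0000 HI?F → skip
[2] flags=0000 PL?T → r3=0xda
[3] flags=1010 → (cmp)
[4] flags=1010 NE?T → r0=0xc3
[5] flags=1010 LT?T → r2=0xef
[6] flags=1010 CC?F → skip
[7] flags=0011 → (cmp)
[8] flags=0011 EQ?F → skip
[9] flags=0011 LT?T → r1=0x3b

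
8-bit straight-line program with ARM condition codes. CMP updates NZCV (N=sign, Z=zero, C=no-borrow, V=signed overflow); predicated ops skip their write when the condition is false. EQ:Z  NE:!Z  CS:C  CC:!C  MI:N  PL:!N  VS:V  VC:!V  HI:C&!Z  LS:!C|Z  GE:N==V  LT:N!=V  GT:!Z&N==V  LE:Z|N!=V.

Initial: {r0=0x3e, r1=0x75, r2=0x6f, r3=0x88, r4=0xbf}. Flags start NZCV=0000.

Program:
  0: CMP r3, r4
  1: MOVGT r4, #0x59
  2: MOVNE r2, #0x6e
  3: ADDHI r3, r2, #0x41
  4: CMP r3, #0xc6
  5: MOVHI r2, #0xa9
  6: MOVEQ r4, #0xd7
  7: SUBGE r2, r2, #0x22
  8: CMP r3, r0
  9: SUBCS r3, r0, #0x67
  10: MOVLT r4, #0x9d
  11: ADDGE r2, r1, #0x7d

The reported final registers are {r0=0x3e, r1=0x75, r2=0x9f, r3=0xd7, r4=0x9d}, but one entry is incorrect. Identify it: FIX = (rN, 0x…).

[0] flags=1000 → (cmp)
[1] flags=1000 GT?F → skip
[2] flags=1000 NE?T → r2=0x6e
[3] flags=1000 HI?F → skip
[4] flags=1000 → (cmp)
[5] flags=1000 HI?F → skip
[6] flags=1000 EQ?F → skip
[7] flags=1000 GE?F → skip
[8] flags=0011 → (cmp)
[9] flags=0011 CS?T → r3=0xd7
[10] flags=0011 LT?T → r4=0x9d
[11] flags=0011 GE?F → skip

FIX = (r2, 0x6e)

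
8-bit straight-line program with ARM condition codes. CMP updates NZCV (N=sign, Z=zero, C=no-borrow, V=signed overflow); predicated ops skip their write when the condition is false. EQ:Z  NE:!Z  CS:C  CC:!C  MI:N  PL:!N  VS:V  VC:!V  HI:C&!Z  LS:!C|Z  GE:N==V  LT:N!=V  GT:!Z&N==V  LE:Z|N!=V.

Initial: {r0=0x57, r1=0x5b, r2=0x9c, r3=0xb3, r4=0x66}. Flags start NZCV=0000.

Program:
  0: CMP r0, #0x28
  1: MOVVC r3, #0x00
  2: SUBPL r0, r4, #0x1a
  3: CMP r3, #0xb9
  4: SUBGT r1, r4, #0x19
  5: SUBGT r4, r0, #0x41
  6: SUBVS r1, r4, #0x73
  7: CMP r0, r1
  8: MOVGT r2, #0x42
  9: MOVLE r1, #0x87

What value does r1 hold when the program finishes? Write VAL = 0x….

VAL = 0x87

0: ✓ CMP  NZCV=0010
1: ✓ MOVVC  r3←0x00
2: ✓ SUBPL  r0←0x4c
3: ✓ CMP  NZCV=0000
4: ✓ SUBGT  r1←0x4d
5: ✓ SUBGT  r4←0x0b
6: · SUBVS
7: ✓ CMP  NZCV=1000
8: · MOVGT
9: ✓ MOVLE  r1←0x87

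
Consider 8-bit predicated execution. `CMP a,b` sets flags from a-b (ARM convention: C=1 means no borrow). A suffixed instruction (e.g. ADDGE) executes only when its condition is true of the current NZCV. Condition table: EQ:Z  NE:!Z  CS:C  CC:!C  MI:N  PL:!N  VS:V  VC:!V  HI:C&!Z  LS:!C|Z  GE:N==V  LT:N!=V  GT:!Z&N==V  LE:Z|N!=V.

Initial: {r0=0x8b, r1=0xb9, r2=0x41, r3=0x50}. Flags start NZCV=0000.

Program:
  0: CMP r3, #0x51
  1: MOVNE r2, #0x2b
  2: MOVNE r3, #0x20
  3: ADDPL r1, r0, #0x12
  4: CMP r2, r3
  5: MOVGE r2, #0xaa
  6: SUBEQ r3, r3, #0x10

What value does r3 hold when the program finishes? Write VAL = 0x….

VAL = 0x20

[0] flags=1000 → (cmp)
[1] flags=1000 NE?T → r2=0x2b
[2] flags=1000 NE?T → r3=0x20
[3] flags=1000 PL?F → skip
[4] flags=0010 → (cmp)
[5] flags=0010 GE?T → r2=0xaa
[6] flags=0010 EQ?F → skip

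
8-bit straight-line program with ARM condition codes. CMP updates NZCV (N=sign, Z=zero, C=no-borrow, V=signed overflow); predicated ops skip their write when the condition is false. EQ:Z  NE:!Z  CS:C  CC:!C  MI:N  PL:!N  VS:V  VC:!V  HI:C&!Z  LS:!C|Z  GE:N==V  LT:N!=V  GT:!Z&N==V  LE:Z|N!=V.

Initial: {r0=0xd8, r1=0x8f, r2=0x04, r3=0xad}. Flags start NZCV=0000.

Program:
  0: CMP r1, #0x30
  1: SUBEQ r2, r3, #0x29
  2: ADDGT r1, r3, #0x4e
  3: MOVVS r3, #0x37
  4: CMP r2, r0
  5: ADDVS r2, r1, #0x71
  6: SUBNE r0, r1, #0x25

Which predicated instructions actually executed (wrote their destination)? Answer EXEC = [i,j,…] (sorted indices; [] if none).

[0] flags=0011 → (cmp)
[1] flags=0011 EQ?F → skip
[2] flags=0011 GT?F → skip
[3] flags=0011 VS?T → r3=0x37
[4] flags=0000 → (cmp)
[5] flags=0000 VS?F → skip
[6] flags=0000 NE?T → r0=0x6a

EXEC = [3,6]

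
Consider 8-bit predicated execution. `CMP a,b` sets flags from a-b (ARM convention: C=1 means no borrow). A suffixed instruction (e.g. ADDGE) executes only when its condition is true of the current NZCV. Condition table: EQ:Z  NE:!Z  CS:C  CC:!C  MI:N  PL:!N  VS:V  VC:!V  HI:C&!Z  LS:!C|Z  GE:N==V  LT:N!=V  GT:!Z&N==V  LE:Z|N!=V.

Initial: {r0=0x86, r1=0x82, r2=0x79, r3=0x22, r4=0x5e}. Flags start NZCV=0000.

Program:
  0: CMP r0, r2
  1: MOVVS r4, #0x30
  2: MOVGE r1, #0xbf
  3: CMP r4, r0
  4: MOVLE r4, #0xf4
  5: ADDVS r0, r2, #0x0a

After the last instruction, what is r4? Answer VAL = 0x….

[0] flags=0011 → (cmp)
[1] flags=0011 VS?T → r4=0x30
[2] flags=0011 GE?F → skip
[3] flags=1001 → (cmp)
[4] flags=1001 LE?F → skip
[5] flags=1001 VS?T → r0=0x83

VAL = 0x30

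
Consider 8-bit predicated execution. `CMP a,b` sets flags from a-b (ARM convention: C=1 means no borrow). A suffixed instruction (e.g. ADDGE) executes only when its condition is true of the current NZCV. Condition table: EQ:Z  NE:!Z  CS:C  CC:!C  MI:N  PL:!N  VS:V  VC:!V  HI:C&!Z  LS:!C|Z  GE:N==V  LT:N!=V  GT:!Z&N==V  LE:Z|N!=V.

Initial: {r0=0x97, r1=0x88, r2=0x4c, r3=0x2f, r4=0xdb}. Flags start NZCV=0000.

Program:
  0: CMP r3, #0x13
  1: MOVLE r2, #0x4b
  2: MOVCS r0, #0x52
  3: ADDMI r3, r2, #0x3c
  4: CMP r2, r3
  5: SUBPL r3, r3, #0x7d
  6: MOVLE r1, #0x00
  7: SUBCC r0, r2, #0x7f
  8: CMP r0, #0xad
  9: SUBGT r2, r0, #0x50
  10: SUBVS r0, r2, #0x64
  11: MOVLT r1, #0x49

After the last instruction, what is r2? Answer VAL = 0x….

[0] flags=0010 → (cmp)
[1] flags=0010 LE?F → skip
[2] flags=0010 CS?T → r0=0x52
[3] flags=0010 MI?F → skip
[4] flags=0010 → (cmp)
[5] flags=0010 PL?T → r3=0xb2
[6] flags=0010 LE?F → skip
[7] flags=0010 CC?F → skip
[8] flags=1001 → (cmp)
[9] flags=1001 GT?T → r2=0x02
[10] flags=1001 VS?T → r0=0x9e
[11] flags=1001 LT?F → skip

VAL = 0x02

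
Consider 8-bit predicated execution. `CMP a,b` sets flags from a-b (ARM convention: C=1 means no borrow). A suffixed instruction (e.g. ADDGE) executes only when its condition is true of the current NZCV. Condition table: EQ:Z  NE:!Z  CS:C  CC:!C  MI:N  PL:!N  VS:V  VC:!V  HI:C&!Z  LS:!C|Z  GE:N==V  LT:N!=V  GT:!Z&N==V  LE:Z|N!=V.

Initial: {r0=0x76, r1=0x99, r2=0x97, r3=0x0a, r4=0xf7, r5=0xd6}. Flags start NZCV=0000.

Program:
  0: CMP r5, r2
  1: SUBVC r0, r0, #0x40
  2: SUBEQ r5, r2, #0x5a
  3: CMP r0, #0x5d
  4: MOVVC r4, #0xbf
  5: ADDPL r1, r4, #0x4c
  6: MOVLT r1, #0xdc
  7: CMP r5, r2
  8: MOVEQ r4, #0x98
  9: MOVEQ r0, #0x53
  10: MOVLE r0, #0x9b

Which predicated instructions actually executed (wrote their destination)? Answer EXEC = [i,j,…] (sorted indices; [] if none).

0: ✓ CMP  NZCV=0010
1: ✓ SUBVC  r0←0x36
2: · SUBEQ
3: ✓ CMP  NZCV=1000
4: ✓ MOVVC  r4←0xbf
5: · ADDPL
6: ✓ MOVLT  r1←0xdc
7: ✓ CMP  NZCV=0010
8: · MOVEQ
9: · MOVEQ
10: · MOVLE

EXEC = [1,4,6]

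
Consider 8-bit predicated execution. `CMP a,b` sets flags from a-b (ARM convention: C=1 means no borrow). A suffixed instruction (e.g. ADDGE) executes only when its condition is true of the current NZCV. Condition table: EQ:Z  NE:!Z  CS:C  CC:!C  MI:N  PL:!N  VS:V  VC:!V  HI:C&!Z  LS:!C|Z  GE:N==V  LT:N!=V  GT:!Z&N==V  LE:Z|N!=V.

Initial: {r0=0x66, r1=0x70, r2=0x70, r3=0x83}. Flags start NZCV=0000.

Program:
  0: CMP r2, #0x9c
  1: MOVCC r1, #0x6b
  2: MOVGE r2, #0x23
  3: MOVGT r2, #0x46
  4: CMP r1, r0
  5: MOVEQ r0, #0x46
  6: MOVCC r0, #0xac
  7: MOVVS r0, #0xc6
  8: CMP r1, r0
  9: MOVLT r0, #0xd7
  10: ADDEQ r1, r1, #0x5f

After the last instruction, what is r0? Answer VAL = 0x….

VAL = 0x66

[0] flags=1001 → (cmp)
[1] flags=1001 CC?T → r1=0x6b
[2] flags=1001 GE?T → r2=0x23
[3] flags=1001 GT?T → r2=0x46
[4] flags=0010 → (cmp)
[5] flags=0010 EQ?F → skip
[6] flags=0010 CC?F → skip
[7] flags=0010 VS?F → skip
[8] flags=0010 → (cmp)
[9] flags=0010 LT?F → skip
[10] flags=0010 EQ?F → skip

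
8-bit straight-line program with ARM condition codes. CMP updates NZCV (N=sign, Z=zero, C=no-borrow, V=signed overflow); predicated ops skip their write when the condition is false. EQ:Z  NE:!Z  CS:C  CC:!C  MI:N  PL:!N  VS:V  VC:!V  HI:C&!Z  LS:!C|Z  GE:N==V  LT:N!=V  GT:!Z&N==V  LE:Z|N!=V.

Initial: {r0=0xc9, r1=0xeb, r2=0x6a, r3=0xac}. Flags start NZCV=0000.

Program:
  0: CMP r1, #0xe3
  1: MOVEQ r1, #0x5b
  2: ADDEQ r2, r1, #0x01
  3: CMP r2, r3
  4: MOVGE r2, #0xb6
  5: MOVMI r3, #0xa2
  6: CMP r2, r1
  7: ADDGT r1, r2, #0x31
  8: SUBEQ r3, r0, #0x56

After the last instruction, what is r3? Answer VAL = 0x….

VAL = 0xa2

0: ✓ CMP  NZCV=0010
1: · MOVEQ
2: · ADDEQ
3: ✓ CMP  NZCV=1001
4: ✓ MOVGE  r2←0xb6
5: ✓ MOVMI  r3←0xa2
6: ✓ CMP  NZCV=1000
7: · ADDGT
8: · SUBEQ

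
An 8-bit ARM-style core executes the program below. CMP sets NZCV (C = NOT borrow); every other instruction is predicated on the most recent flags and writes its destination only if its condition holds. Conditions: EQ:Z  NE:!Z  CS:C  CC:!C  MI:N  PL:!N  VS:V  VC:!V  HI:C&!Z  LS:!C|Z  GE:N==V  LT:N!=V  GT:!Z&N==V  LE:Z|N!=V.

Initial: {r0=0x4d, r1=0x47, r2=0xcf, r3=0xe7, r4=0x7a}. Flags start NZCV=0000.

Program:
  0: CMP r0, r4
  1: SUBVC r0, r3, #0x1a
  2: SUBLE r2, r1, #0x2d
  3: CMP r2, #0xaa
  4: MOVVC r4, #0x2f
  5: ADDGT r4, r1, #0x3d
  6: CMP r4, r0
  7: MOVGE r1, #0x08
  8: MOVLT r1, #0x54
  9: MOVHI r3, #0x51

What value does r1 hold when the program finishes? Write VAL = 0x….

0: ✓ CMP  NZCV=1000
1: ✓ SUBVC  r0←0xcd
2: ✓ SUBLE  r2←0x1a
3: ✓ CMP  NZCV=0000
4: ✓ MOVVC  r4←0x2f
5: ✓ ADDGT  r4←0x84
6: ✓ CMP  NZCV=1000
7: · MOVGE
8: ✓ MOVLT  r1←0x54
9: · MOVHI

VAL = 0x54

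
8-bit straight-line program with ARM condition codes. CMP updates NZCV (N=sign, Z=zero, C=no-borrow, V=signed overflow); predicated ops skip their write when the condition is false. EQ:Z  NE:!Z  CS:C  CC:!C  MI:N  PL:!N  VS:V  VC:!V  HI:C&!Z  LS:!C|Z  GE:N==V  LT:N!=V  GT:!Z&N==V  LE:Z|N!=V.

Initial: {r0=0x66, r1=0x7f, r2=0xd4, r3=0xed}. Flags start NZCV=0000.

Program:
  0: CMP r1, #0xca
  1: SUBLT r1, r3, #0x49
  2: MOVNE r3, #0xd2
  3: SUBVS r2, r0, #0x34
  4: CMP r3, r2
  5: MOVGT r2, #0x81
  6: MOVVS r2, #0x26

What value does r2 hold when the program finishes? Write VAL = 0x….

VAL = 0x32

0: ✓ CMP  NZCV=1001
1: · SUBLT
2: ✓ MOVNE  r3←0xd2
3: ✓ SUBVS  r2←0x32
4: ✓ CMP  NZCV=1010
5: · MOVGT
6: · MOVVS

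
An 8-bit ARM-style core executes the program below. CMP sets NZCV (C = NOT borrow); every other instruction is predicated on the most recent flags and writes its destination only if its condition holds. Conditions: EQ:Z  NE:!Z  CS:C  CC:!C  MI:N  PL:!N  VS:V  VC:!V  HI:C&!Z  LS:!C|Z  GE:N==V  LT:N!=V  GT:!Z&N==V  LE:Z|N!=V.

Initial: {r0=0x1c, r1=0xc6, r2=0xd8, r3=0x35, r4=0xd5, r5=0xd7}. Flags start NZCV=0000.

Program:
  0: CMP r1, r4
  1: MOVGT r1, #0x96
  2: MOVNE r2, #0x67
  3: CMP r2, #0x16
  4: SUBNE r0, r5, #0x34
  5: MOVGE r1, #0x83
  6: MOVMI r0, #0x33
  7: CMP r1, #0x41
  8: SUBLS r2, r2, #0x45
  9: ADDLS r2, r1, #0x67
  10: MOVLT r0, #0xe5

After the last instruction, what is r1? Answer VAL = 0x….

0: ✓ CMP  NZCV=1000
1: · MOVGT
2: ✓ MOVNE  r2←0x67
3: ✓ CMP  NZCV=0010
4: ✓ SUBNE  r0←0xa3
5: ✓ MOVGE  r1←0x83
6: · MOVMI
7: ✓ CMP  NZCV=0011
8: · SUBLS
9: · ADDLS
10: ✓ MOVLT  r0←0xe5

VAL = 0x83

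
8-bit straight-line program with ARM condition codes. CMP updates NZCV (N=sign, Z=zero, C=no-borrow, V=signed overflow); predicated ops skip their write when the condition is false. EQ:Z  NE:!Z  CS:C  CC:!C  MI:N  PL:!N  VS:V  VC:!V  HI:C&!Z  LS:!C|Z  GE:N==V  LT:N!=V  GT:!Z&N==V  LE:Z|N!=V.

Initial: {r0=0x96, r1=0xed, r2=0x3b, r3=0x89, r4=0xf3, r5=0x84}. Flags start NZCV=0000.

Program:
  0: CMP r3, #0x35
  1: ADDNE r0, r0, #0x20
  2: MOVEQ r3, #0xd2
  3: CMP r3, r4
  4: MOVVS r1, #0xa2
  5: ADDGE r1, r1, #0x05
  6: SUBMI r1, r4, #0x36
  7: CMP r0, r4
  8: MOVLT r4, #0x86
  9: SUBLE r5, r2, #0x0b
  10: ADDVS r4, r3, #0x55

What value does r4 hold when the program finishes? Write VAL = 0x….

VAL = 0x86

0: ✓ CMP  NZCV=0011
1: ✓ ADDNE  r0←0xb6
2: · MOVEQ
3: ✓ CMP  NZCV=1000
4: · MOVVS
5: · ADDGE
6: ✓ SUBMI  r1←0xbd
7: ✓ CMP  NZCV=1000
8: ✓ MOVLT  r4←0x86
9: ✓ SUBLE  r5←0x30
10: · ADDVS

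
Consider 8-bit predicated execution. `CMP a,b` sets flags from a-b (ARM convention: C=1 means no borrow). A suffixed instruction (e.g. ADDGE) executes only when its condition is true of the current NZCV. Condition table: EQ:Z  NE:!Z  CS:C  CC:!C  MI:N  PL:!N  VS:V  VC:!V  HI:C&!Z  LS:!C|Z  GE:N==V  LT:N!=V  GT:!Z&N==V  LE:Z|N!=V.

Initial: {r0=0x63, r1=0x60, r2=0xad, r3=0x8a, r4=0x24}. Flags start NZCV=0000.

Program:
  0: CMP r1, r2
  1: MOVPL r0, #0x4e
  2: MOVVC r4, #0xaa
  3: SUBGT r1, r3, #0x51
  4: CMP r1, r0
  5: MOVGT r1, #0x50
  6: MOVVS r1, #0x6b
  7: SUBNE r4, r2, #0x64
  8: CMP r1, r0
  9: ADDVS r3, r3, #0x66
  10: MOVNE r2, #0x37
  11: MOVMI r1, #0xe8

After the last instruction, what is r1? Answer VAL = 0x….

[0] flags=1001 → (cmp)
[1] flags=1001 PL?F → skip
[2] flags=1001 VC?F → skip
[3] flags=1001 GT?T → r1=0x39
[4] flags=1000 → (cmp)
[5] flags=1000 GT?F → skip
[6] flags=1000 VS?F → skip
[7] flags=1000 NE?T → r4=0x49
[8] flags=1000 → (cmp)
[9] flags=1000 VS?F → skip
[10] flags=1000 NE?T → r2=0x37
[11] flags=1000 MI?T → r1=0xe8

VAL = 0xe8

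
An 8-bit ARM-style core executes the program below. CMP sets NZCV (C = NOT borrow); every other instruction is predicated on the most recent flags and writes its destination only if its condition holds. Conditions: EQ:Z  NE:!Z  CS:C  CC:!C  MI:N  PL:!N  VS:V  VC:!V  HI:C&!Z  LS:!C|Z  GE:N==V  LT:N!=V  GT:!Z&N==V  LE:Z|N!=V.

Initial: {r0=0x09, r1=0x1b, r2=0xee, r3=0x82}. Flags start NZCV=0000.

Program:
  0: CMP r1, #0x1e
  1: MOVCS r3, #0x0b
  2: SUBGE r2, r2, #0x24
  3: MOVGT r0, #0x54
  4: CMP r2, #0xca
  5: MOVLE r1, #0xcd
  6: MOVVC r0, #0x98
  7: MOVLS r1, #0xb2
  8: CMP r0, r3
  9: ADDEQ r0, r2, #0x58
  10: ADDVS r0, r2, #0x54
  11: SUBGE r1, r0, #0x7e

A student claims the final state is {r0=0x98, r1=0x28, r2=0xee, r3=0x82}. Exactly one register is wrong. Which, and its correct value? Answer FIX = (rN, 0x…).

FIX = (r1, 0x1a)

[0] flags=1000 → (cmp)
[1] flags=1000 CS?F → skip
[2] flags=1000 GE?F → skip
[3] flags=1000 GT?F → skip
[4] flags=0010 → (cmp)
[5] flags=0010 LE?F → skip
[6] flags=0010 VC?T → r0=0x98
[7] flags=0010 LS?F → skip
[8] flags=0010 → (cmp)
[9] flags=0010 EQ?F → skip
[10] flags=0010 VS?F → skip
[11] flags=0010 GE?T → r1=0x1a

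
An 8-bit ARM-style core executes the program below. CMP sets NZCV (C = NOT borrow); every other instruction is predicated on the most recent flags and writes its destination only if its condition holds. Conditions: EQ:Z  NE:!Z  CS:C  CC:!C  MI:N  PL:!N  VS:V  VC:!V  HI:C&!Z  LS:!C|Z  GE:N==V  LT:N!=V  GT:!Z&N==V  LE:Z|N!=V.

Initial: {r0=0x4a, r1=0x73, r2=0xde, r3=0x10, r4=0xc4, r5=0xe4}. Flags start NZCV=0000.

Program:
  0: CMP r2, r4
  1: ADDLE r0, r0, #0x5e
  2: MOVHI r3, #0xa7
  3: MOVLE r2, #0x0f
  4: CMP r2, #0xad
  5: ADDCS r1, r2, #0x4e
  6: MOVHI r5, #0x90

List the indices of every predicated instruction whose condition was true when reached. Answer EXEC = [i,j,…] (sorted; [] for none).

EXEC = [2,5,6]

0: ✓ CMP  NZCV=0010
1: · ADDLE
2: ✓ MOVHI  r3←0xa7
3: · MOVLE
4: ✓ CMP  NZCV=0010
5: ✓ ADDCS  r1←0x2c
6: ✓ MOVHI  r5←0x90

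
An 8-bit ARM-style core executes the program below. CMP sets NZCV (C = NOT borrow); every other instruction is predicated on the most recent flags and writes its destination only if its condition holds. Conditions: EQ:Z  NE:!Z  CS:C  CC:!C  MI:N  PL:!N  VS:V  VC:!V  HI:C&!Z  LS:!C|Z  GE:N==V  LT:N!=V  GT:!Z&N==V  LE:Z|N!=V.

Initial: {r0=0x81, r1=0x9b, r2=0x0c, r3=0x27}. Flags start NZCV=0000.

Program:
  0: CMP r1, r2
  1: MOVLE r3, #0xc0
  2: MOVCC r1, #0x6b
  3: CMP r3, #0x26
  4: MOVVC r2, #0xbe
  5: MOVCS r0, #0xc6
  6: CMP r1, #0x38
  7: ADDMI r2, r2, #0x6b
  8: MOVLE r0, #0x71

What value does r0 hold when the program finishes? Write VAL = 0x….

[0] flags=1010 → (cmp)
[1] flags=1010 LE?T → r3=0xc0
[2] flags=1010 CC?F → skip
[3] flags=1010 → (cmp)
[4] flags=1010 VC?T → r2=0xbe
[5] flags=1010 CS?T → r0=0xc6
[6] flags=0011 → (cmp)
[7] flags=0011 MI?F → skip
[8] flags=0011 LE?T → r0=0x71

VAL = 0x71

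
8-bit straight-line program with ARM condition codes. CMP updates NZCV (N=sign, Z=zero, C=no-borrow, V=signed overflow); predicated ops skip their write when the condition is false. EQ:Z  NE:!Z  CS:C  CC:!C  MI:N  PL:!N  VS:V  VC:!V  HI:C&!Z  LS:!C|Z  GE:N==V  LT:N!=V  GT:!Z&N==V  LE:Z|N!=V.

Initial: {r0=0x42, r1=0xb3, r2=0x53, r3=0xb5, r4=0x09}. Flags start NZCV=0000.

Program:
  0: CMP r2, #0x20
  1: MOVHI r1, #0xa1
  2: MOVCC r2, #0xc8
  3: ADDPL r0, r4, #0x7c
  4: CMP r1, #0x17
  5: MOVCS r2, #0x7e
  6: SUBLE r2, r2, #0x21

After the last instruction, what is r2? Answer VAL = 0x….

[0] flags=0010 → (cmp)
[1] flags=0010 HI?T → r1=0xa1
[2] flags=0010 CC?F → skip
[3] flags=0010 PL?T → r0=0x85
[4] flags=1010 → (cmp)
[5] flags=1010 CS?T → r2=0x7e
[6] flags=1010 LE?T → r2=0x5d

VAL = 0x5d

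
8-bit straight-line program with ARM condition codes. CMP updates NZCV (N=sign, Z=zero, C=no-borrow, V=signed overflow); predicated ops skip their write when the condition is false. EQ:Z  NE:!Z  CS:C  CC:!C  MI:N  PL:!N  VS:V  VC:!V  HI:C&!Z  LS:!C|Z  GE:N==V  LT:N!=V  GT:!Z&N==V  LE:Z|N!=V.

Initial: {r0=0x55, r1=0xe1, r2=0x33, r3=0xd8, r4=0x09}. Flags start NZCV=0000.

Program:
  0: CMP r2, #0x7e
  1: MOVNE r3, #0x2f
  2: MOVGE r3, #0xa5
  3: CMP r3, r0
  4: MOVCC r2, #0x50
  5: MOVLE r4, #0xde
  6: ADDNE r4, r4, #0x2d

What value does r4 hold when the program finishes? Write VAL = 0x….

VAL = 0x0b

0: ✓ CMP  NZCV=1000
1: ✓ MOVNE  r3←0x2f
2: · MOVGE
3: ✓ CMP  NZCV=1000
4: ✓ MOVCC  r2←0x50
5: ✓ MOVLE  r4←0xde
6: ✓ ADDNE  r4←0x0b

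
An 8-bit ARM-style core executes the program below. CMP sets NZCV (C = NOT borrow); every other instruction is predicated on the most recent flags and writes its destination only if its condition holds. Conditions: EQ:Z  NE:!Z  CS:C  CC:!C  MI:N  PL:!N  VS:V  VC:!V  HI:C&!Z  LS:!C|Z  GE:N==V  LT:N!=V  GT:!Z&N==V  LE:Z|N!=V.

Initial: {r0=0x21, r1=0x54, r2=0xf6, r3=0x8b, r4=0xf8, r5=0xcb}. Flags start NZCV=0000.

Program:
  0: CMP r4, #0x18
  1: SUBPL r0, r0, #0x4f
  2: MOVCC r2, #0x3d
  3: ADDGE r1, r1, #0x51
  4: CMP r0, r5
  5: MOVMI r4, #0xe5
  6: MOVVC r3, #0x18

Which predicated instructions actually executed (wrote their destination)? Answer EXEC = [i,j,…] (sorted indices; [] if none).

EXEC = [6]

[0] flags=1010 → (cmp)
[1] flags=1010 PL?F → skip
[2] flags=1010 CC?F → skip
[3] flags=1010 GE?F → skip
[4] flags=0000 → (cmp)
[5] flags=0000 MI?F → skip
[6] flags=0000 VC?T → r3=0x18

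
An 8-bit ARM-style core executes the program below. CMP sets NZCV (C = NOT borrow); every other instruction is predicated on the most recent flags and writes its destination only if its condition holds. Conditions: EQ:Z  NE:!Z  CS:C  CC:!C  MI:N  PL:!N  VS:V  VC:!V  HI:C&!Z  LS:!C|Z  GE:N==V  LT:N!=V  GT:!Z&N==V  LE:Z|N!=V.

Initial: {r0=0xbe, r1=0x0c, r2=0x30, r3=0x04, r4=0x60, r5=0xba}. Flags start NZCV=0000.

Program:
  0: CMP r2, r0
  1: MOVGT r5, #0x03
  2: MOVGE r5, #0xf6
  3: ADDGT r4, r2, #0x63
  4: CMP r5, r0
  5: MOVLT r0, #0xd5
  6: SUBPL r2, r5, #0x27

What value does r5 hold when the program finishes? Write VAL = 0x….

[0] flags=0000 → (cmp)
[1] flags=0000 GT?T → r5=0x03
[2] flags=0000 GE?T → r5=0xf6
[3] flags=0000 GT?T → r4=0x93
[4] flags=0010 → (cmp)
[5] flags=0010 LT?F → skip
[6] flags=0010 PL?T → r2=0xcf

VAL = 0xf6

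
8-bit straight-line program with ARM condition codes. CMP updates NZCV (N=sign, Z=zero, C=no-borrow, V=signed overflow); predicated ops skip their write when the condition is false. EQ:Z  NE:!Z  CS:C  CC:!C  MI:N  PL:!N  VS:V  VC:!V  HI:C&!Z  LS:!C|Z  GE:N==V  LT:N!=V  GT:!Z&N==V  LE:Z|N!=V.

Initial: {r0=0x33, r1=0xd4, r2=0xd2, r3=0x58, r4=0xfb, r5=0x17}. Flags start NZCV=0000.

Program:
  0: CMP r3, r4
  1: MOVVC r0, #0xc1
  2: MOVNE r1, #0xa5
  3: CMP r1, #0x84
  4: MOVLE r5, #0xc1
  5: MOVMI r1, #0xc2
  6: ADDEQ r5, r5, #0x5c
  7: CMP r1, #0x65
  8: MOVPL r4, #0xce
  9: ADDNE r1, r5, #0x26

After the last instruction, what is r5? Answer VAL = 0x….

VAL = 0x17

[0] flags=0000 → (cmp)
[1] flags=0000 VC?T → r0=0xc1
[2] flags=0000 NE?T → r1=0xa5
[3] flags=0010 → (cmp)
[4] flags=0010 LE?F → skip
[5] flags=0010 MI?F → skip
[6] flags=0010 EQ?F → skip
[7] flags=0011 → (cmp)
[8] flags=0011 PL?T → r4=0xce
[9] flags=0011 NE?T → r1=0x3d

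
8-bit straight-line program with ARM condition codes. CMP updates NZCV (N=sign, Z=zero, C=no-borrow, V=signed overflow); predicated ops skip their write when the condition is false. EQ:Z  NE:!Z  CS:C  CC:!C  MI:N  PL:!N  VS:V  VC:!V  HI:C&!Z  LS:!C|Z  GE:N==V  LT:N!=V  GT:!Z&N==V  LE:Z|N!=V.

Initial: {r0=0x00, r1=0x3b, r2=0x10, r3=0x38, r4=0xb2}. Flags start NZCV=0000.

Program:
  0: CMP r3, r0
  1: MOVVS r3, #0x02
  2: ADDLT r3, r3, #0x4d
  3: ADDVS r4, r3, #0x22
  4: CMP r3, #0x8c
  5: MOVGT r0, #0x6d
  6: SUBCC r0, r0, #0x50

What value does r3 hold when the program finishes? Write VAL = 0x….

0: ✓ CMP  NZCV=0010
1: · MOVVS
2: · ADDLT
3: · ADDVS
4: ✓ CMP  NZCV=1001
5: ✓ MOVGT  r0←0x6d
6: ✓ SUBCC  r0←0x1d

VAL = 0x38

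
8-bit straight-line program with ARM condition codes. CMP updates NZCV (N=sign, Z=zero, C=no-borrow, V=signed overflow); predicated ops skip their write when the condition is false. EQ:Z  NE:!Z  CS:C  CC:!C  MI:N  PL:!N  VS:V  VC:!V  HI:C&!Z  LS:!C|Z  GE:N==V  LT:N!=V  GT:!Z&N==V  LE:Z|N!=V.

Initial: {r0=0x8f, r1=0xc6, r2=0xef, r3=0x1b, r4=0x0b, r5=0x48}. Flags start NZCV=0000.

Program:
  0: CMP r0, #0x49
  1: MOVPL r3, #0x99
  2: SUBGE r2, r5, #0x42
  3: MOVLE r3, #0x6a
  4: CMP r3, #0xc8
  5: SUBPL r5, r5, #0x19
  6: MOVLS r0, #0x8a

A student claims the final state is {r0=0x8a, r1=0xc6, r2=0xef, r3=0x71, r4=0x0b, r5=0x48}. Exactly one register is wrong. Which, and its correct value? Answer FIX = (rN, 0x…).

0: ✓ CMP  NZCV=0011
1: ✓ MOVPL  r3←0x99
2: · SUBGE
3: ✓ MOVLE  r3←0x6a
4: ✓ CMP  NZCV=1001
5: · SUBPL
6: ✓ MOVLS  r0←0x8a

FIX = (r3, 0x6a)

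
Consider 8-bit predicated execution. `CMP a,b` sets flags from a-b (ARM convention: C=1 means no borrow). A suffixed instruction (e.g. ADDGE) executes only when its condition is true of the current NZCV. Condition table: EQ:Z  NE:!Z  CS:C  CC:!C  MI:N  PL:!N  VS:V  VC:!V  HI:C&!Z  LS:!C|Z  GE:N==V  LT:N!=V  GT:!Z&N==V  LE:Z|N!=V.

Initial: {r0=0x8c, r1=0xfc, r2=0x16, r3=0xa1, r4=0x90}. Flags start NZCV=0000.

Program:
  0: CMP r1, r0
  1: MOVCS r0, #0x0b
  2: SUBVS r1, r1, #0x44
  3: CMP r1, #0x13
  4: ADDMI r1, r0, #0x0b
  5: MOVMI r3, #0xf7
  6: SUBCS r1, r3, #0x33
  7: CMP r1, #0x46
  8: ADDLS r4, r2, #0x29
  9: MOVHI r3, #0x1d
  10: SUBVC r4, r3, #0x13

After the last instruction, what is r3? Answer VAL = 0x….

VAL = 0x1d

[0] flags=0010 → (cmp)
[1] flags=0010 CS?T → r0=0x0b
[2] flags=0010 VS?F → skip
[3] flags=1010 → (cmp)
[4] flags=1010 MI?T → r1=0x16
[5] flags=1010 MI?T → r3=0xf7
[6] flags=1010 CS?T → r1=0xc4
[7] flags=0011 → (cmp)
[8] flags=0011 LS?F → skip
[9] flags=0011 HI?T → r3=0x1d
[10] flags=0011 VC?F → skip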